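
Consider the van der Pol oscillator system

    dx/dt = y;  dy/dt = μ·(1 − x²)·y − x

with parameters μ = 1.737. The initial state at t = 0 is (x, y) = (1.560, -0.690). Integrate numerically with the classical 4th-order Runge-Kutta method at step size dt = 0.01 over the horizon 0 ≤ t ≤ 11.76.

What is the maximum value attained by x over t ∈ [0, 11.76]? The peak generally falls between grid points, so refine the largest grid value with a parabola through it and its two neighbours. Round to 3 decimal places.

max x = 2.018

t=0.000: state=(1.560, -0.690)
step 1 (dt=0.01): k1=(-0.690, 0.158), k2=(-0.689, 0.147), k3=(-0.689, 0.147), k4=(-0.689, 0.136); state += dt/6·(k1+2k2+2k3+k4)
t=0.010: state=(1.553, -0.689)
t=0.020: state=(1.546, -0.687)
t=0.030: state=(1.539, -0.686)
continuing one RK4 step at a time; state shown every 50 steps (Δt=0.5):
t=0.500: state=(1.200, -0.810)
t=1.000: state=(0.681, -1.376)
t=1.500: state=(-0.381, -3.118)
t=2.000: state=(-1.851, -1.436)
t=2.500: state=(-1.996, 0.243)
t=3.000: state=(-1.824, 0.407)
t=3.500: state=(-1.597, 0.504)
t=4.000: state=(-1.308, 0.673)
t=4.500: state=(-0.889, 1.069)
t=5.000: state=(-0.107, 2.295)
t=5.500: state=(1.442, 2.935)
t=6.000: state=(2.018, -0.014)
t=6.500: state=(1.890, -0.371)
t=7.000: state=(1.680, -0.467)
t=7.500: state=(1.416, -0.602)
t=8.000: state=(1.054, -0.888)
t=8.500: state=(0.444, -1.711)
t=9.000: state=(-0.877, -3.498)
t=9.500: state=(-1.982, -0.515)
t=10.000: state=(-1.949, 0.321)
t=10.500: state=(-1.756, 0.435)
t=11.000: state=(-1.513, 0.546)
t=11.500: state=(-1.193, 0.761)
t=11.760: state=(-0.970, 0.976)
largest grid value and its neighbours: x(5.980)=2.01757, x(5.990)=2.01773, x(6.000)=2.01769
parabola through these three points peaks at t≈5.993 with x≈2.01774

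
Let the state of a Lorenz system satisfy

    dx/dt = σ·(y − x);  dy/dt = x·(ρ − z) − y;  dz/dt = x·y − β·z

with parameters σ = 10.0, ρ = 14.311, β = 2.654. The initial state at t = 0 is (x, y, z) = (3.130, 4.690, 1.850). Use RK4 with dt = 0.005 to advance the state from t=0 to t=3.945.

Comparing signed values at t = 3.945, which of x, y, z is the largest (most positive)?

t=0.000: state=(3.130, 4.690, 1.850)
step 1 (dt=0.005): k1=(15.600, 34.313, 9.770), k2=(16.068, 34.636, 10.160), k3=(16.064, 34.646, 10.165), k4=(16.529, 34.977, 10.568); state += dt/6·(k1+2k2+2k3+k4)
t=0.005: state=(3.210, 4.863, 1.901)
t=0.010: state=(3.295, 5.040, 1.956)
t=0.015: state=(3.385, 5.220, 2.015)
continuing one RK4 step at a time; state shown every 40 steps (Δt=0.2):
t=0.200: state=(9.344, 13.072, 10.635)
t=0.400: state=(7.827, 2.940, 20.870)
t=0.600: state=(1.295, 0.039, 12.752)
t=0.800: state=(0.478, 0.520, 7.526)
t=1.000: state=(0.979, 1.470, 4.532)
t=1.200: state=(2.948, 4.654, 3.577)
t=1.400: state=(8.463, 11.774, 10.064)
t=1.600: state=(8.401, 4.553, 20.314)
t=1.800: state=(2.235, 0.831, 13.338)
t=2.000: state=(1.464, 1.735, 8.135)
t=2.200: state=(2.991, 4.351, 5.799)
t=2.400: state=(7.310, 10.019, 9.527)
t=2.600: state=(8.816, 6.567, 18.970)
t=2.800: state=(3.551, 1.900, 14.332)
t=3.000: state=(2.517, 2.842, 9.346)
t=3.200: state=(4.421, 6.024, 7.834)
t=3.400: state=(8.218, 9.671, 13.253)
t=3.600: state=(6.986, 4.755, 17.376)
t=3.800: state=(3.627, 2.910, 12.766)
t=3.945: state=(3.484, 3.920, 10.064)
compare at T: x=3.484, y=3.920, z=10.064

largest component: z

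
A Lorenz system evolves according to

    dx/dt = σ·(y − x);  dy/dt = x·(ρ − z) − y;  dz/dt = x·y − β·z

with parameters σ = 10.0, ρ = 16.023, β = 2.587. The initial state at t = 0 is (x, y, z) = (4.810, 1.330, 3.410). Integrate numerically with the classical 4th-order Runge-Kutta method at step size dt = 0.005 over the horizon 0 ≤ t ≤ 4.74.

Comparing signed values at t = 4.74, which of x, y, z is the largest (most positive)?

t=0.000: state=(4.810, 1.330, 3.410)
step 1 (dt=0.005): k1=(-34.800, 59.339, -2.424), k2=(-32.447, 58.121, -1.824), k3=(-32.536, 58.192, -1.833), k4=(-30.264, 57.038, -1.265); state += dt/6·(k1+2k2+2k3+k4)
t=0.005: state=(4.647, 1.621, 3.401)
t=0.010: state=(4.507, 1.901, 3.397)
t=0.015: state=(4.386, 2.171, 3.398)
continuing one RK4 step at a time; state shown every 40 steps (Δt=0.2):
t=0.200: state=(7.378, 11.233, 7.749)
t=0.400: state=(10.462, 6.821, 23.510)
t=0.600: state=(2.224, -0.015, 16.076)
t=0.800: state=(0.557, 0.496, 9.608)
t=1.000: state=(1.002, 1.511, 5.839)
t=1.200: state=(3.158, 5.087, 4.514)
t=1.400: state=(9.478, 13.079, 12.668)
t=1.600: state=(7.830, 3.068, 22.234)
t=1.800: state=(1.566, 0.416, 13.891)
t=2.000: state=(1.036, 1.311, 8.416)
t=2.200: state=(2.501, 3.848, 5.695)
t=2.400: state=(7.368, 10.848, 9.282)
t=2.600: state=(9.859, 6.861, 22.276)
t=2.800: state=(2.893, 0.889, 15.950)
t=3.000: state=(1.576, 1.790, 9.853)
t=3.200: state=(3.188, 4.699, 7.021)
t=3.400: state=(8.074, 11.068, 11.627)
t=3.600: state=(8.738, 5.624, 21.335)
t=3.800: state=(3.040, 1.610, 15.075)
t=4.000: state=(2.458, 3.004, 9.805)
t=4.200: state=(5.033, 7.140, 8.767)
t=4.400: state=(9.442, 10.406, 17.005)
t=4.600: state=(6.081, 3.286, 18.831)
t=4.740: state=(3.375, 2.396, 14.456)
compare at T: x=3.375, y=2.396, z=14.456

largest component: z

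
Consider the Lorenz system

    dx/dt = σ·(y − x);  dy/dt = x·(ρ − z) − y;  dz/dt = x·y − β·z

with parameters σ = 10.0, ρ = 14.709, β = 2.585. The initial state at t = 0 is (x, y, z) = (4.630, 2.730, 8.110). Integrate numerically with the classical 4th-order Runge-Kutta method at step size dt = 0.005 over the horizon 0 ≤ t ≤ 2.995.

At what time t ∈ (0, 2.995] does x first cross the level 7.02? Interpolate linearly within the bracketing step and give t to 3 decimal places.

t = 0.255

t=0.000: state=(4.630, 2.730, 8.110)
step 1 (dt=0.005): k1=(-19.000, 27.823, -8.324), k2=(-17.829, 27.536, -8.082), k3=(-17.866, 27.553, -8.078), k4=(-16.729, 27.280, -7.838); state += dt/6·(k1+2k2+2k3+k4)
t=0.005: state=(4.541, 2.868, 8.070)
t=0.010: state=(4.462, 3.003, 8.032)
t=0.015: state=(4.395, 3.136, 7.996)
continuing one RK4 step at a time; state shown every 20 steps (Δt=0.1):
t=0.100: state=(4.370, 5.255, 7.789)
t=0.200: state=(5.879, 7.851, 8.991)
t=0.250: state=(6.915, 9.032, 10.451)
next step: t=0.255: state=(7.021, 9.132, 10.631) — x has crossed 7.02
linear interpolation between t=0.250 (6.91540) and t=0.255 (7.02112) → t≈0.255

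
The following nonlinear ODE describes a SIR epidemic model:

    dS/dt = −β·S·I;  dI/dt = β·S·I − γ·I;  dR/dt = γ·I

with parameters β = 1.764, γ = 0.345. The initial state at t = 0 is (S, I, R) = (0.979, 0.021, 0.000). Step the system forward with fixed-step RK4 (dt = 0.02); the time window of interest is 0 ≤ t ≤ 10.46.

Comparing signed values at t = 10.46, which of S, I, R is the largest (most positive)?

t=0.000: state=(0.979, 0.021, 0.000)
step 1 (dt=0.02): k1=(-0.036, 0.029, 0.007), k2=(-0.037, 0.029, 0.007), k3=(-0.037, 0.029, 0.007), k4=(-0.037, 0.030, 0.007); state += dt/6·(k1+2k2+2k3+k4)
t=0.020: state=(0.978, 0.022, 0.000)
t=0.040: state=(0.978, 0.022, 0.000)
t=0.060: state=(0.977, 0.023, 0.000)
continuing one RK4 step at a time; state shown every 25 steps (Δt=0.5):
t=0.500: state=(0.953, 0.041, 0.005)
t=1.000: state=(0.905, 0.079, 0.015)
t=1.500: state=(0.822, 0.144, 0.034)
t=2.000: state=(0.697, 0.237, 0.067)
t=2.500: state=(0.539, 0.344, 0.117)
t=3.000: state=(0.382, 0.434, 0.184)
t=3.500: state=(0.254, 0.482, 0.264)
t=4.000: state=(0.165, 0.487, 0.348)
t=4.500: state=(0.109, 0.461, 0.430)
t=5.000: state=(0.074, 0.420, 0.506)
t=5.500: state=(0.052, 0.373, 0.575)
t=6.000: state=(0.038, 0.327, 0.635)
t=6.500: state=(0.029, 0.283, 0.688)
t=7.000: state=(0.023, 0.244, 0.733)
t=7.500: state=(0.019, 0.209, 0.772)
t=8.000: state=(0.016, 0.179, 0.805)
t=8.500: state=(0.014, 0.152, 0.834)
t=9.000: state=(0.012, 0.130, 0.858)
t=9.500: state=(0.011, 0.110, 0.879)
t=10.000: state=(0.010, 0.094, 0.896)
t=10.460: state=(0.009, 0.080, 0.910)
compare at T: S=0.009, I=0.080, R=0.910

largest component: R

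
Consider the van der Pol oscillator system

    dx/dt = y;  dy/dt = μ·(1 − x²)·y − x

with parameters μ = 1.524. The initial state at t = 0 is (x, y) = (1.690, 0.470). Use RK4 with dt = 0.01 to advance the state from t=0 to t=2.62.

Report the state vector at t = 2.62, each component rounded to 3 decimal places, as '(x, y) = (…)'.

(x, y) = (-1.173, -3.115)

t=0.000: state=(1.690, 0.470)
step 1 (dt=0.01): k1=(0.470, -3.019), k2=(0.455, -2.985), k3=(0.455, -2.985), k4=(0.440, -2.950); state += dt/6·(k1+2k2+2k3+k4)
t=0.010: state=(1.695, 0.440)
t=0.020: state=(1.699, 0.411)
t=0.030: state=(1.703, 0.383)
continuing one RK4 step at a time; state shown every 10 steps (Δt=0.1):
t=0.100: state=(1.723, 0.203)
t=0.200: state=(1.733, 0.001)
t=0.300: state=(1.725, -0.149)
t=0.400: state=(1.704, -0.259)
t=0.500: state=(1.674, -0.343)
t=0.600: state=(1.636, -0.408)
t=0.700: state=(1.593, -0.463)
t=0.800: state=(1.544, -0.511)
t=0.900: state=(1.490, -0.557)
t=1.000: state=(1.432, -0.603)
t=1.100: state=(1.370, -0.651)
t=1.200: state=(1.302, -0.704)
t=1.300: state=(1.229, -0.763)
t=1.400: state=(1.149, -0.832)
t=1.500: state=(1.062, -0.913)
t=1.600: state=(0.966, -1.010)
t=1.700: state=(0.859, -1.128)
t=1.800: state=(0.740, -1.274)
t=1.900: state=(0.603, -1.455)
t=2.000: state=(0.447, -1.680)
t=2.100: state=(0.266, -1.956)
t=2.200: state=(0.054, -2.286)
t=2.300: state=(-0.193, -2.651)
t=2.400: state=(-0.476, -2.998)
t=2.500: state=(-0.788, -3.217)
t=2.600: state=(-1.110, -3.167)
t=2.620: state=(-1.173, -3.115)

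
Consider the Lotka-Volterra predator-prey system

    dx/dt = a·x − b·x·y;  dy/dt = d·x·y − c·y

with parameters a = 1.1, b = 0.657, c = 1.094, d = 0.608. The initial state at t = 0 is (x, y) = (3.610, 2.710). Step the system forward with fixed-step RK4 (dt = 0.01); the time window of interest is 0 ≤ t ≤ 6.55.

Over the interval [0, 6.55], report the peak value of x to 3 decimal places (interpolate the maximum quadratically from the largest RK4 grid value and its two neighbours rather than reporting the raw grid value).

t=0.000: state=(3.610, 2.710)
step 1 (dt=0.01): k1=(-2.456, 2.983), k2=(-2.483, 2.979), k3=(-2.483, 2.979), k4=(-2.510, 2.975); state += dt/6·(k1+2k2+2k3+k4)
t=0.010: state=(3.585, 2.740)
t=0.020: state=(3.560, 2.769)
t=0.030: state=(3.534, 2.799)
continuing one RK4 step at a time; state shown every 25 steps (Δt=0.25):
t=0.250: state=(2.874, 3.383)
t=0.500: state=(2.095, 3.749)
t=0.750: state=(1.485, 3.734)
t=1.000: state=(1.081, 3.444)
t=1.250: state=(0.836, 3.026)
t=1.500: state=(0.694, 2.583)
t=1.750: state=(0.619, 2.170)
t=2.000: state=(0.588, 1.808)
t=2.250: state=(0.591, 1.504)
t=2.500: state=(0.620, 1.254)
t=2.750: state=(0.676, 1.052)
t=3.000: state=(0.759, 0.893)
t=3.250: state=(0.873, 0.768)
t=3.500: state=(1.021, 0.675)
t=3.750: state=(1.210, 0.608)
t=4.000: state=(1.447, 0.565)
t=4.250: state=(1.739, 0.547)
t=4.500: state=(2.092, 0.557)
t=4.750: state=(2.506, 0.600)
t=5.000: state=(2.970, 0.692)
t=5.250: state=(3.447, 0.858)
t=5.500: state=(3.859, 1.138)
t=5.750: state=(4.072, 1.588)
t=6.000: state=(3.927, 2.231)
t=6.250: state=(3.373, 2.969)
t=6.500: state=(2.588, 3.557)
t=6.550: state=(2.430, 3.634)
largest grid value and its neighbours: x(5.780)=4.07649, x(5.790)=4.07669, x(5.800)=4.07627
parabola through these three points peaks at t≈5.788 with x≈4.07670

max x = 4.077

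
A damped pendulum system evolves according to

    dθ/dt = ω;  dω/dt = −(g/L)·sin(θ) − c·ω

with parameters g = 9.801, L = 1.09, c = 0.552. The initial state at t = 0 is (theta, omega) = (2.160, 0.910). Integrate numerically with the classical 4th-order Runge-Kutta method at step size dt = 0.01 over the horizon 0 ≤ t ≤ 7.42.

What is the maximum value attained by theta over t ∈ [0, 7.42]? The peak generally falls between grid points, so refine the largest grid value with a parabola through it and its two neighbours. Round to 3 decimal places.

t=0.000: state=(2.160, 0.910)
step 1 (dt=0.01): k1=(0.910, -7.978), k2=(0.870, -7.933), k3=(0.870, -7.934), k4=(0.831, -7.890); state += dt/6·(k1+2k2+2k3+k4)
t=0.010: state=(2.169, 0.831)
t=0.020: state=(2.177, 0.752)
t=0.030: state=(2.184, 0.675)
continuing one RK4 step at a time; state shown every 25 steps (Δt=0.25):
t=0.250: state=(2.155, -0.911)
t=0.500: state=(1.704, -2.718)
t=0.750: state=(0.809, -4.312)
t=1.000: state=(-0.307, -4.221)
t=1.250: state=(-1.138, -2.250)
t=1.500: state=(-1.408, 0.070)
t=1.750: state=(-1.129, 2.081)
t=2.000: state=(-0.432, 3.286)
t=2.250: state=(0.375, 2.883)
t=2.500: state=(0.901, 1.207)
t=2.750: state=(0.963, -0.683)
t=3.000: state=(0.599, -2.102)
t=3.250: state=(0.003, -2.444)
t=3.500: state=(-0.517, -1.551)
t=3.750: state=(-0.724, -0.076)
t=4.000: state=(-0.569, 1.240)
t=4.250: state=(-0.164, 1.843)
t=4.500: state=(0.269, 1.469)
t=4.750: state=(0.515, 0.432)
t=5.000: state=(0.481, -0.667)
t=5.250: state=(0.219, -1.319)
t=5.500: state=(-0.117, -1.244)
t=5.750: state=(-0.352, -0.562)
t=6.000: state=(-0.383, 0.301)
t=6.250: state=(-0.223, 0.910)
t=6.500: state=(0.027, 0.995)
t=6.750: state=(0.231, 0.573)
t=7.000: state=(0.295, -0.076)
t=7.250: state=(0.204, -0.604)
t=7.420: state=(0.085, -0.762)
largest grid value and its neighbours: theta(0.110)=2.21357, theta(0.120)=2.21399, theta(0.130)=2.21368
parabola through these three points peaks at t≈0.121 with theta≈2.21399

max theta = 2.214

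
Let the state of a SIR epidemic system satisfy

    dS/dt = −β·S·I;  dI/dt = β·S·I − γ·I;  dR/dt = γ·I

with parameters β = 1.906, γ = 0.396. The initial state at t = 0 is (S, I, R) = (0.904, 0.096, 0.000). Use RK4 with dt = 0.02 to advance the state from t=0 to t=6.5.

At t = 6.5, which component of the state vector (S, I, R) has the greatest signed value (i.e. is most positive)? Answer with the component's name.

largest component: R

t=0.000: state=(0.904, 0.096, 0.000)
step 1 (dt=0.02): k1=(-0.165, 0.127, 0.038), k2=(-0.167, 0.129, 0.039), k3=(-0.167, 0.129, 0.039), k4=(-0.169, 0.130, 0.039); state += dt/6·(k1+2k2+2k3+k4)
t=0.020: state=(0.901, 0.099, 0.001)
t=0.040: state=(0.897, 0.101, 0.002)
t=0.060: state=(0.894, 0.104, 0.002)
continuing one RK4 step at a time; state shown every 25 steps (Δt=0.5):
t=0.500: state=(0.796, 0.178, 0.027)
t=1.000: state=(0.638, 0.290, 0.072)
t=1.500: state=(0.458, 0.401, 0.141)
t=2.000: state=(0.301, 0.470, 0.228)
t=2.500: state=(0.190, 0.486, 0.324)
t=3.000: state=(0.121, 0.461, 0.418)
t=3.500: state=(0.080, 0.415, 0.505)
t=4.000: state=(0.055, 0.363, 0.582)
t=4.500: state=(0.040, 0.311, 0.649)
t=5.000: state=(0.030, 0.264, 0.706)
t=5.500: state=(0.024, 0.222, 0.754)
t=6.000: state=(0.020, 0.186, 0.794)
t=6.500: state=(0.017, 0.155, 0.828)
compare at T: S=0.017, I=0.155, R=0.828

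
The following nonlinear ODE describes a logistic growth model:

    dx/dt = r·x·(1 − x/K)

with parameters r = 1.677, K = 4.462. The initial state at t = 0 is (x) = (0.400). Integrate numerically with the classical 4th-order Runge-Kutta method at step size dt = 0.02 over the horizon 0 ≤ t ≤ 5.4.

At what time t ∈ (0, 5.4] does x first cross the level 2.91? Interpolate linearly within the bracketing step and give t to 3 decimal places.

t = 1.757

t=0.000: state=(0.400)
step 1 (dt=0.02): k1=(0.611), k2=(0.619), k3=(0.619), k4=(0.628); state += dt/6·(k1+2k2+2k3+k4)
t=0.020: state=(0.412)
t=0.040: state=(0.425)
t=0.060: state=(0.438)
continuing one RK4 step at a time; state shown every 10 steps (Δt=0.2):
t=0.200: state=(0.540)
t=0.400: state=(0.721)
t=0.600: state=(0.947)
t=0.800: state=(1.221)
t=1.000: state=(1.540)
t=1.200: state=(1.893)
t=1.400: state=(2.264)
t=1.600: state=(2.634)
t=1.740: state=(2.881)
next step: t=1.760: state=(2.915) — x has crossed 2.91
linear interpolation between t=1.740 (2.88093) and t=1.760 (2.91500) → t≈1.757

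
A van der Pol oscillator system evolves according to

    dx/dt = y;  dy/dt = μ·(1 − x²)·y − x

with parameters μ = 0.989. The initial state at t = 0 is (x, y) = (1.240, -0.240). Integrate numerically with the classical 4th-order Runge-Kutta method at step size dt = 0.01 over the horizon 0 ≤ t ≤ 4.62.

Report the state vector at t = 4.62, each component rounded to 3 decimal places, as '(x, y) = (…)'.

(x, y) = (0.126, 2.276)

t=0.000: state=(1.240, -0.240)
step 1 (dt=0.01): k1=(-0.240, -1.112), k2=(-0.246, -1.109), k3=(-0.246, -1.109), k4=(-0.251, -1.106); state += dt/6·(k1+2k2+2k3+k4)
t=0.010: state=(1.238, -0.251)
t=0.020: state=(1.235, -0.262)
t=0.030: state=(1.232, -0.273)
continuing one RK4 step at a time; state shown every 20 steps (Δt=0.2):
t=0.200: state=(1.171, -0.451)
t=0.400: state=(1.061, -0.648)
t=0.600: state=(0.911, -0.849)
t=0.800: state=(0.719, -1.076)
t=1.000: state=(0.478, -1.349)
t=1.200: state=(0.176, -1.680)
t=1.400: state=(-0.197, -2.043)
t=1.600: state=(-0.636, -2.313)
t=1.800: state=(-1.099, -2.244)
t=2.000: state=(-1.501, -1.703)
t=2.200: state=(-1.765, -0.937)
t=2.400: state=(-1.885, -0.294)
t=2.600: state=(-1.898, 0.121)
t=2.800: state=(-1.847, 0.369)
t=3.000: state=(-1.757, 0.529)
t=3.200: state=(-1.638, 0.649)
t=3.400: state=(-1.498, 0.759)
t=3.600: state=(-1.334, 0.880)
t=3.800: state=(-1.144, 1.027)
t=4.000: state=(-0.920, 1.219)
t=4.200: state=(-0.652, 1.477)
t=4.400: state=(-0.324, 1.820)
t=4.600: state=(0.081, 2.234)
t=4.620: state=(0.126, 2.276)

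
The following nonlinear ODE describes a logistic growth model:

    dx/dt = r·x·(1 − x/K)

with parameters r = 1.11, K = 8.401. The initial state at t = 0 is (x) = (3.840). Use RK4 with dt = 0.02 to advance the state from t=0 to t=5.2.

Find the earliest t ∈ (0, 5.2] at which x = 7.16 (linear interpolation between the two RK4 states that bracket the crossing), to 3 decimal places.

t=0.000: state=(3.840)
step 1 (dt=0.02): k1=(2.314), k2=(2.316), k3=(2.316), k4=(2.318); state += dt/6·(k1+2k2+2k3+k4)
t=0.020: state=(3.886)
t=0.040: state=(3.933)
t=0.060: state=(3.979)
continuing one RK4 step at a time; state shown every 10 steps (Δt=0.2):
t=0.200: state=(4.305)
t=0.400: state=(4.768)
t=0.600: state=(5.217)
t=0.800: state=(5.643)
t=1.000: state=(6.038)
t=1.200: state=(6.396)
t=1.400: state=(6.715)
t=1.600: state=(6.994)
t=1.720: state=(7.144)
next step: t=1.740: state=(7.167) — x has crossed 7.16
linear interpolation between t=1.720 (7.14356) and t=1.740 (7.16711) → t≈1.734

t = 1.734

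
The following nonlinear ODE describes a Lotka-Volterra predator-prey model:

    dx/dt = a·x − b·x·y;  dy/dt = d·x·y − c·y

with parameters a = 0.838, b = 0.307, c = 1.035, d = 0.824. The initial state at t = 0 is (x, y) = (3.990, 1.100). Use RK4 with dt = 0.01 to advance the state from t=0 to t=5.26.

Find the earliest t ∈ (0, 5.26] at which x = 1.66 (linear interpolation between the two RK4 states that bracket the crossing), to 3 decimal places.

t = 1.145

t=0.000: state=(3.990, 1.100)
step 1 (dt=0.01): k1=(1.996, 2.478), k2=(1.986, 2.515), k3=(1.986, 2.515), k4=(1.975, 2.553); state += dt/6·(k1+2k2+2k3+k4)
t=0.010: state=(4.010, 1.125)
t=0.020: state=(4.029, 1.151)
t=0.030: state=(4.049, 1.178)
continuing one RK4 step at a time; state shown every 20 steps (Δt=0.2):
t=0.200: state=(4.328, 1.778)
t=0.400: state=(4.436, 2.990)
t=0.600: state=(4.126, 4.956)
t=0.800: state=(3.333, 7.494)
t=1.000: state=(2.314, 9.705)
t=1.140: state=(1.680, 10.557)
next step: t=1.150: state=(1.640, 10.592) — x has crossed 1.66
linear interpolation between t=1.140 (1.67958) and t=1.150 (1.63961) → t≈1.145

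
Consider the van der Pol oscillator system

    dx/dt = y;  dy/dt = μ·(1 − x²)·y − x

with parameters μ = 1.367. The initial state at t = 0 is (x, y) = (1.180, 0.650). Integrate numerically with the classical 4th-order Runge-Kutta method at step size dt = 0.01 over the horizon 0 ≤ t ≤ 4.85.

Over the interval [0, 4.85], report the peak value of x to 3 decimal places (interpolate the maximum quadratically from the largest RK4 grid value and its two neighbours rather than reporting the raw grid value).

max x = 1.316

t=0.000: state=(1.180, 0.650)
step 1 (dt=0.01): k1=(0.650, -1.529), k2=(0.642, -1.535), k3=(0.642, -1.534), k4=(0.635, -1.540); state += dt/6·(k1+2k2+2k3+k4)
t=0.010: state=(1.186, 0.635)
t=0.020: state=(1.193, 0.619)
t=0.030: state=(1.199, 0.604)
continuing one RK4 step at a time; state shown every 20 steps (Δt=0.2):
t=0.200: state=(1.279, 0.334)
t=0.400: state=(1.315, 0.040)
t=0.600: state=(1.298, -0.206)
t=0.800: state=(1.236, -0.408)
t=1.000: state=(1.136, -0.591)
t=1.200: state=(0.999, -0.778)
t=1.400: state=(0.822, -1.002)
t=1.600: state=(0.594, -1.299)
t=1.800: state=(0.295, -1.714)
t=2.000: state=(-0.102, -2.265)
t=2.200: state=(-0.611, -2.788)
t=2.400: state=(-1.179, -2.743)
t=2.600: state=(-1.645, -1.812)
t=2.800: state=(-1.894, -0.727)
t=3.000: state=(-1.966, -0.070)
t=3.200: state=(-1.945, 0.241)
t=3.400: state=(-1.881, 0.389)
t=3.600: state=(-1.794, 0.474)
t=3.800: state=(-1.692, 0.540)
t=4.000: state=(-1.578, 0.605)
t=4.200: state=(-1.449, 0.681)
t=4.400: state=(-1.304, 0.779)
t=4.600: state=(-1.136, 0.910)
t=4.800: state=(-0.936, 1.097)
t=4.850: state=(-0.880, 1.156)
largest grid value and its neighbours: x(0.420)=1.31571, x(0.430)=1.31577, x(0.440)=1.31570
parabola through these three points peaks at t≈0.430 with x≈1.31577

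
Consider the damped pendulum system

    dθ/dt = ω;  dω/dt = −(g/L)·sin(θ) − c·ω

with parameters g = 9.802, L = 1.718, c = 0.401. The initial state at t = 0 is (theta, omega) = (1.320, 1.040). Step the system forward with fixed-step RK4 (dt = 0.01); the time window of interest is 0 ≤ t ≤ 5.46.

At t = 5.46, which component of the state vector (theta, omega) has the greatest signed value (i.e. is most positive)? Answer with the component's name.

t=0.000: state=(1.320, 1.040)
step 1 (dt=0.01): k1=(1.040, -5.944), k2=(1.010, -5.939), k3=(1.010, -5.939), k4=(0.981, -5.934); state += dt/6·(k1+2k2+2k3+k4)
t=0.010: state=(1.330, 0.981)
t=0.020: state=(1.340, 0.921)
t=0.030: state=(1.349, 0.862)
continuing one RK4 step at a time; state shown every 20 steps (Δt=0.2):
t=0.200: state=(1.411, -0.117)
t=0.400: state=(1.279, -1.180)
t=0.600: state=(0.950, -2.075)
t=0.800: state=(0.472, -2.629)
t=1.000: state=(-0.065, -2.641)
t=1.200: state=(-0.547, -2.098)
t=1.400: state=(-0.881, -1.207)
t=1.600: state=(-1.023, -0.211)
t=1.800: state=(-0.969, 0.735)
t=2.000: state=(-0.740, 1.512)
t=2.200: state=(-0.385, 1.982)
t=2.400: state=(0.024, 2.023)
t=2.600: state=(0.395, 1.630)
t=2.800: state=(0.656, 0.944)
t=3.000: state=(0.765, 0.144)
t=3.200: state=(0.716, -0.617)
t=3.400: state=(0.529, -1.216)
t=3.600: state=(0.248, -1.540)
t=3.800: state=(-0.063, -1.520)
t=4.000: state=(-0.338, -1.177)
t=4.200: state=(-0.520, -0.620)
t=4.400: state=(-0.581, 0.011)
t=4.600: state=(-0.519, 0.592)
t=4.800: state=(-0.355, 1.015)
t=5.000: state=(-0.129, 1.201)
t=5.200: state=(0.107, 1.116)
t=5.400: state=(0.302, 0.801)
t=5.460: state=(0.347, 0.673)
compare at T: theta=0.347, omega=0.673

largest component: omega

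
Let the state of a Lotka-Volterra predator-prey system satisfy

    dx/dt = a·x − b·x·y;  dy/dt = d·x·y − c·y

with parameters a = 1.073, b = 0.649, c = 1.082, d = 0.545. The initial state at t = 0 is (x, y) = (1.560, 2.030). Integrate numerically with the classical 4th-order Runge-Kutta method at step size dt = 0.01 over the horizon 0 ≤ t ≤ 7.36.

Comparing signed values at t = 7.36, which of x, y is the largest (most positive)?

t=0.000: state=(1.560, 2.030)
step 1 (dt=0.01): k1=(-0.381, -0.471), k2=(-0.379, -0.472), k3=(-0.379, -0.472), k4=(-0.376, -0.474); state += dt/6·(k1+2k2+2k3+k4)
t=0.010: state=(1.556, 2.025)
t=0.020: state=(1.552, 2.021)
t=0.030: state=(1.549, 2.016)
continuing one RK4 step at a time; state shown every 25 steps (Δt=0.25):
t=0.250: state=(1.482, 1.905)
t=0.500: state=(1.438, 1.773)
t=0.750: state=(1.426, 1.643)
t=1.000: state=(1.442, 1.524)
t=1.250: state=(1.486, 1.419)
t=1.500: state=(1.555, 1.331)
t=1.750: state=(1.647, 1.263)
t=2.000: state=(1.762, 1.216)
t=2.250: state=(1.897, 1.190)
t=2.500: state=(2.046, 1.187)
t=2.750: state=(2.203, 1.210)
t=3.000: state=(2.359, 1.260)
t=3.250: state=(2.499, 1.339)
t=3.500: state=(2.608, 1.447)
t=3.750: state=(2.668, 1.583)
t=4.000: state=(2.665, 1.738)
t=4.250: state=(2.595, 1.899)
t=4.500: state=(2.463, 2.047)
t=4.750: state=(2.288, 2.159)
t=5.000: state=(2.096, 2.221)
t=5.250: state=(1.909, 2.226)
t=5.500: state=(1.746, 2.178)
t=5.750: state=(1.614, 2.088)
t=6.000: state=(1.518, 1.971)
t=6.250: state=(1.457, 1.841)
t=6.500: state=(1.428, 1.709)
t=6.750: state=(1.430, 1.584)
t=7.000: state=(1.460, 1.471)
t=7.250: state=(1.516, 1.375)
t=7.360: state=(1.548, 1.338)
compare at T: x=1.548, y=1.338

largest component: x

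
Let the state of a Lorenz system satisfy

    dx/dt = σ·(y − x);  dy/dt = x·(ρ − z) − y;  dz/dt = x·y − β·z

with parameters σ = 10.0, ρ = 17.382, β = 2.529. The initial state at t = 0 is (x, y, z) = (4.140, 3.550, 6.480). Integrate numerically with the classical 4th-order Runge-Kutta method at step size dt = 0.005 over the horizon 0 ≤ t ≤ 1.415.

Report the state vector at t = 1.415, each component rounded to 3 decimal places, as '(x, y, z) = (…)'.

(x, y, z) = (7.014, 2.819, 22.233)

t=0.000: state=(4.140, 3.550, 6.480)
step 1 (dt=0.005): k1=(-5.900, 41.584, -1.691), k2=(-4.713, 41.337, -1.304), k3=(-4.749, 41.366, -1.298), k4=(-3.594, 41.145, -0.907); state += dt/6·(k1+2k2+2k3+k4)
t=0.005: state=(4.116, 3.757, 6.473)
t=0.010: state=(4.104, 3.962, 6.471)
t=0.015: state=(4.102, 4.165, 6.472)
continuing one RK4 step at a time; state shown every 10 steps (Δt=0.05):
t=0.050: state=(4.342, 5.586, 6.611)
t=0.100: state=(5.285, 7.745, 7.329)
t=0.150: state=(6.747, 10.076, 8.986)
t=0.200: state=(8.525, 12.175, 11.953)
t=0.250: state=(10.216, 13.099, 16.199)
t=0.300: state=(11.162, 11.846, 20.688)
t=0.350: state=(10.780, 8.584, 23.596)
t=0.400: state=(9.121, 4.940, 23.958)
t=0.450: state=(6.883, 2.373, 22.453)
t=0.500: state=(4.804, 1.113, 20.241)
t=0.550: state=(3.247, 0.712, 17.999)
t=0.600: state=(2.244, 0.727, 15.949)
t=0.650: state=(1.683, 0.910, 14.128)
t=0.700: state=(1.432, 1.170, 12.524)
t=0.750: state=(1.395, 1.493, 11.124)
t=0.800: state=(1.518, 1.906, 9.918)
t=0.850: state=(1.782, 2.453, 8.908)
t=0.900: state=(2.196, 3.192, 8.112)
t=0.950: state=(2.792, 4.194, 7.580)
t=1.000: state=(3.616, 5.532, 7.410)
t=1.050: state=(4.724, 7.252, 7.783)
t=1.100: state=(6.146, 9.289, 8.977)
t=1.150: state=(7.824, 11.314, 11.321)
t=1.200: state=(9.508, 12.578, 14.915)
t=1.250: state=(10.686, 12.114, 19.125)
t=1.300: state=(10.775, 9.639, 22.448)
t=1.350: state=(9.606, 6.240, 23.614)
t=1.400: state=(7.647, 3.428, 22.744)
t=1.415: state=(7.014, 2.819, 22.233)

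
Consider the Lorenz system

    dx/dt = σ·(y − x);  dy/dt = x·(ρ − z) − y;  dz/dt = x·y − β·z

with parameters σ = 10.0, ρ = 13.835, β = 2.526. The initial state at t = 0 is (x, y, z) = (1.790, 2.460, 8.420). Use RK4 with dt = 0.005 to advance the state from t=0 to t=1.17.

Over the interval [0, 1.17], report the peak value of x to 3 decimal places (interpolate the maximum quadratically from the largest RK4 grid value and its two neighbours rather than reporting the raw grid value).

max x = 8.776

t=0.000: state=(1.790, 2.460, 8.420)
step 1 (dt=0.005): k1=(6.700, 7.233, -16.866), k2=(6.713, 7.382, -16.685), k3=(6.717, 7.381, -16.686), k4=(6.733, 7.530, -16.505); state += dt/6·(k1+2k2+2k3+k4)
t=0.005: state=(1.824, 2.497, 8.337)
t=0.010: state=(1.857, 2.535, 8.255)
t=0.015: state=(1.891, 2.575, 8.175)
continuing one RK4 step at a time; state shown every 10 steps (Δt=0.05):
t=0.050: state=(2.142, 2.897, 7.668)
t=0.100: state=(2.561, 3.497, 7.111)
t=0.150: state=(3.089, 4.276, 6.783)
t=0.200: state=(3.757, 5.250, 6.744)
t=0.250: state=(4.585, 6.404, 7.088)
t=0.300: state=(5.568, 7.662, 7.931)
t=0.350: state=(6.650, 8.840, 9.374)
t=0.400: state=(7.697, 9.621, 11.404)
t=0.450: state=(8.488, 9.640, 13.759)
t=0.500: state=(8.775, 8.723, 15.898)
t=0.550: state=(8.425, 7.109, 17.239)
t=0.600: state=(7.527, 5.343, 17.529)
t=0.650: state=(6.346, 3.909, 16.944)
t=0.700: state=(5.174, 2.989, 15.853)
t=0.750: state=(4.203, 2.525, 14.569)
t=0.800: state=(3.504, 2.383, 13.277)
t=0.850: state=(3.072, 2.452, 12.070)
t=0.900: state=(2.870, 2.666, 10.992)
t=0.950: state=(2.856, 2.997, 10.065)
t=1.000: state=(3.003, 3.444, 9.312)
t=1.050: state=(3.294, 4.015, 8.757)
t=1.100: state=(3.723, 4.717, 8.437)
t=1.150: state=(4.287, 5.548, 8.402)
t=1.170: state=(4.549, 5.910, 8.482)
largest grid value and its neighbours: x(0.495)=8.77459, x(0.500)=8.77529, x(0.505)=8.76940
parabola through these three points peaks at t≈0.498 with x≈8.77580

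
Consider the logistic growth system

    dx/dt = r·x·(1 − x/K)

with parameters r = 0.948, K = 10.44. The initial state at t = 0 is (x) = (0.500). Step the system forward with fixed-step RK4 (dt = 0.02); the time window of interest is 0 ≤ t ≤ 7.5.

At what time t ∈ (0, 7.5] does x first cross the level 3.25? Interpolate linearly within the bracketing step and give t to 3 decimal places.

t = 2.316

t=0.000: state=(0.500)
step 1 (dt=0.02): k1=(0.451), k2=(0.455), k3=(0.455), k4=(0.459); state += dt/6·(k1+2k2+2k3+k4)
t=0.020: state=(0.509)
t=0.040: state=(0.518)
t=0.060: state=(0.528)
continuing one RK4 step at a time; state shown every 25 steps (Δt=0.5):
t=0.500: state=(0.781)
t=1.000: state=(1.199)
t=1.500: state=(1.801)
t=2.000: state=(2.620)
t=2.300: state=(3.216)
next step: t=2.320: state=(3.258) — x has crossed 3.25
linear interpolation between t=2.300 (3.21590) and t=2.320 (3.25825) → t≈2.316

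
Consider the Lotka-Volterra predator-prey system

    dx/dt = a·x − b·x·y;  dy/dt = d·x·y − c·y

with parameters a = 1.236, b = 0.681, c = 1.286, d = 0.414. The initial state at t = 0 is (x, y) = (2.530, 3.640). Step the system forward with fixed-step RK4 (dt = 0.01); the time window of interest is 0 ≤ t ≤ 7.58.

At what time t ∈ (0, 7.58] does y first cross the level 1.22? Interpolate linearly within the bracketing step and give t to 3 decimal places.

t = 1.648

t=0.000: state=(2.530, 3.640)
step 1 (dt=0.01): k1=(-3.144, -0.868), k2=(-3.117, -0.891), k3=(-3.117, -0.891), k4=(-3.090, -0.913); state += dt/6·(k1+2k2+2k3+k4)
t=0.010: state=(2.499, 3.631)
t=0.020: state=(2.468, 3.622)
t=0.030: state=(2.438, 3.612)
continuing one RK4 step at a time; state shown every 25 steps (Δt=0.25):
t=0.250: state=(1.902, 3.311)
t=0.500: state=(1.530, 2.862)
t=0.750: state=(1.332, 2.404)
t=1.000: state=(1.249, 1.990)
t=1.250: state=(1.250, 1.641)
t=1.500: state=(1.320, 1.358)
t=1.640: state=(1.388, 1.227)
next step: t=1.650: state=(1.394, 1.218) — y has crossed 1.22
linear interpolation between t=1.640 (1.22718) and t=1.650 (1.21850) → t≈1.648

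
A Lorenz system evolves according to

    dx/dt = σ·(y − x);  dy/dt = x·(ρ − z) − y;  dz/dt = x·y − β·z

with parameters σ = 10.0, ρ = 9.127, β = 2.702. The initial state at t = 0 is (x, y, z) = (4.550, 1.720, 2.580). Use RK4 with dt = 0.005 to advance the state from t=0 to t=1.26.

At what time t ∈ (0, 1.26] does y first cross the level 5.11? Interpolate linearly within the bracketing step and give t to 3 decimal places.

t=0.000: state=(4.550, 1.720, 2.580)
step 1 (dt=0.005): k1=(-28.300, 28.069, 0.855), k2=(-26.891, 27.526, 1.042), k3=(-26.940, 27.548, 1.041), k4=(-25.576, 27.026, 1.217); state += dt/6·(k1+2k2+2k3+k4)
t=0.005: state=(4.415, 1.858, 2.585)
t=0.010: state=(4.294, 1.990, 2.592)
t=0.015: state=(4.185, 2.119, 2.601)
continuing one RK4 step at a time; state shown every 10 steps (Δt=0.05):
t=0.050: state=(3.703, 2.917, 2.695)
t=0.100: state=(3.604, 3.887, 2.932)
t=0.150: state=(3.909, 4.792, 3.323)
t=0.165: state=(4.051, 5.060, 3.479)
next step: t=0.170: state=(4.103, 5.149, 3.536) — y has crossed 5.11
linear interpolation between t=0.165 (5.06005) and t=0.170 (5.14908) → t≈0.168

t = 0.168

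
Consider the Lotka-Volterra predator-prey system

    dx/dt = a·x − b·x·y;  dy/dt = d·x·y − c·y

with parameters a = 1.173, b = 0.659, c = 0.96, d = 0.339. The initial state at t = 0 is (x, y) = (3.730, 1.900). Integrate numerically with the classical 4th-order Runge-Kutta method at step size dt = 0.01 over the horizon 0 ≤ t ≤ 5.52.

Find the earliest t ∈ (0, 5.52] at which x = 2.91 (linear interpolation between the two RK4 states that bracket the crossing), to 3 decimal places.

t = 1.027

t=0.000: state=(3.730, 1.900)
step 1 (dt=0.01): k1=(-0.295, 0.578), k2=(-0.302, 0.578), k3=(-0.302, 0.578), k4=(-0.309, 0.578); state += dt/6·(k1+2k2+2k3+k4)
t=0.010: state=(3.727, 1.906)
t=0.020: state=(3.724, 1.912)
t=0.030: state=(3.721, 1.917)
continuing one RK4 step at a time; state shown every 20 steps (Δt=0.2):
t=0.200: state=(3.644, 2.014)
t=0.400: state=(3.508, 2.119)
t=0.600: state=(3.335, 2.206)
t=0.800: state=(3.139, 2.267)
t=1.000: state=(2.937, 2.299)
t=1.020: state=(2.917, 2.301)
next step: t=1.030: state=(2.907, 2.301) — x has crossed 2.91
linear interpolation between t=1.020 (2.91689) and t=1.030 (2.90689) → t≈1.027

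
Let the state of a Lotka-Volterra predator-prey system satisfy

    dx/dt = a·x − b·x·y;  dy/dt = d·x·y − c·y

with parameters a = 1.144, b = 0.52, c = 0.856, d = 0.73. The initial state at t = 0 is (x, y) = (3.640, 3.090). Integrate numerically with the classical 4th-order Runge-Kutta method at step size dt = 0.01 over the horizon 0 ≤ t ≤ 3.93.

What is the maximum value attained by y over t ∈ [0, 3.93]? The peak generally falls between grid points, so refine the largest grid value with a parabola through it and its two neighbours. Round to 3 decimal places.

t=0.000: state=(3.640, 3.090)
step 1 (dt=0.01): k1=(-1.685, 5.566), k2=(-1.733, 5.597), k3=(-1.733, 5.596), k4=(-1.782, 5.627); state += dt/6·(k1+2k2+2k3+k4)
t=0.010: state=(3.623, 3.146)
t=0.020: state=(3.604, 3.203)
t=0.030: state=(3.585, 3.260)
continuing one RK4 step at a time; state shown every 20 steps (Δt=0.2):
t=0.200: state=(3.122, 4.283)
t=0.400: state=(2.366, 5.395)
t=0.600: state=(1.631, 6.077)
t=0.800: state=(1.077, 6.224)
t=1.000: state=(0.716, 5.965)
t=1.200: state=(0.496, 5.484)
t=1.400: state=(0.363, 4.916)
t=1.600: state=(0.282, 4.340)
t=1.800: state=(0.232, 3.796)
t=2.000: state=(0.202, 3.301)
t=2.200: state=(0.184, 2.861)
t=2.400: state=(0.176, 2.475)
t=2.600: state=(0.174, 2.139)
t=2.800: state=(0.178, 1.849)
t=3.000: state=(0.187, 1.600)
t=3.200: state=(0.201, 1.387)
t=3.400: state=(0.221, 1.205)
t=3.600: state=(0.247, 1.051)
t=3.800: state=(0.280, 0.920)
t=3.930: state=(0.306, 0.846)
largest grid value and its neighbours: y(0.750)=6.23231, y(0.760)=6.23279, y(0.770)=6.23215
parabola through these three points peaks at t≈0.759 with y≈6.23279

max y = 6.233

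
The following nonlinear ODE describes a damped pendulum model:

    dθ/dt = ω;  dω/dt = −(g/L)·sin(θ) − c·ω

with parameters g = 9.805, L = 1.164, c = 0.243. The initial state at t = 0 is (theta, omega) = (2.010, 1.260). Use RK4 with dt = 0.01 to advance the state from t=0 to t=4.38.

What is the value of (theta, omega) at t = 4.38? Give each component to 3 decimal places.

(theta, omega) = (-0.865, 2.165)

t=0.000: state=(2.010, 1.260)
step 1 (dt=0.01): k1=(1.260, -7.930), k2=(1.220, -7.898), k3=(1.221, -7.899), k4=(1.181, -7.867); state += dt/6·(k1+2k2+2k3+k4)
t=0.010: state=(2.022, 1.181)
t=0.020: state=(2.034, 1.103)
t=0.030: state=(2.044, 1.025)
continuing one RK4 step at a time; state shown every 20 steps (Δt=0.2):
t=0.200: state=(2.110, -0.231)
t=0.400: state=(1.920, -1.685)
t=0.600: state=(1.430, -3.220)
t=0.800: state=(0.650, -4.463)
t=1.000: state=(-0.276, -4.543)
t=1.200: state=(-1.076, -3.295)
t=1.400: state=(-1.562, -1.550)
t=1.600: state=(-1.700, 0.160)
t=1.800: state=(-1.503, 1.791)
t=2.000: state=(-0.993, 3.260)
t=2.200: state=(-0.244, 4.050)
t=2.400: state=(0.542, 3.603)
t=2.600: state=(1.132, 2.200)
t=2.800: state=(1.405, 0.518)
t=3.000: state=(1.342, -1.127)
t=3.200: state=(0.966, -2.583)
t=3.400: state=(0.347, -3.464)
t=3.600: state=(-0.348, -3.289)
t=3.800: state=(-0.904, -2.155)
t=4.000: state=(-1.183, -0.614)
t=4.200: state=(-1.149, 0.942)
t=4.380: state=(-0.865, 2.165)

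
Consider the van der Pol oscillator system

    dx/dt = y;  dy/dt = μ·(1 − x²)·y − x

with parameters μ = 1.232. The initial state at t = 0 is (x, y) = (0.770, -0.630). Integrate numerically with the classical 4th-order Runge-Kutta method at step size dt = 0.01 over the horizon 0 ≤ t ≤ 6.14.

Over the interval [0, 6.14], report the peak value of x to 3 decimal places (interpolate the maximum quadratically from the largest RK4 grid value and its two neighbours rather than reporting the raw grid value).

t=0.000: state=(0.770, -0.630)
step 1 (dt=0.01): k1=(-0.630, -1.086), k2=(-0.635, -1.089), k3=(-0.635, -1.089), k4=(-0.641, -1.093); state += dt/6·(k1+2k2+2k3+k4)
t=0.010: state=(0.764, -0.641)
t=0.020: state=(0.757, -0.652)
t=0.030: state=(0.751, -0.663)
continuing one RK4 step at a time; state shown every 20 steps (Δt=0.2):
t=0.200: state=(0.621, -0.864)
t=0.400: state=(0.421, -1.148)
t=0.600: state=(0.157, -1.503)
t=0.800: state=(-0.185, -1.919)
t=1.000: state=(-0.607, -2.272)
t=1.200: state=(-1.069, -2.264)
t=1.400: state=(-1.473, -1.694)
t=1.600: state=(-1.730, -0.875)
t=1.800: state=(-1.836, -0.231)
t=2.000: state=(-1.840, 0.150)
t=2.200: state=(-1.787, 0.363)
t=2.400: state=(-1.700, 0.495)
t=2.600: state=(-1.591, 0.594)
t=2.800: state=(-1.463, 0.689)
t=3.000: state=(-1.314, 0.797)
t=3.200: state=(-1.142, 0.935)
t=3.400: state=(-0.937, 1.122)
t=3.600: state=(-0.688, 1.388)
t=3.800: state=(-0.374, 1.770)
t=4.000: state=(0.029, 2.282)
t=4.200: state=(0.539, 2.791)
t=4.400: state=(1.115, 2.830)
t=4.600: state=(1.612, 2.017)
t=4.800: state=(1.902, 0.913)
t=5.000: state=(2.003, 0.171)
t=5.200: state=(1.995, -0.202)
t=5.400: state=(1.935, -0.382)
t=5.600: state=(1.847, -0.484)
t=5.800: state=(1.743, -0.557)
t=6.000: state=(1.625, -0.627)
t=6.140: state=(1.533, -0.680)
largest grid value and its neighbours: x(5.060)=2.00856, x(5.070)=2.00874, x(5.080)=2.00871
parabola through these three points peaks at t≈5.074 with x≈2.00875

max x = 2.009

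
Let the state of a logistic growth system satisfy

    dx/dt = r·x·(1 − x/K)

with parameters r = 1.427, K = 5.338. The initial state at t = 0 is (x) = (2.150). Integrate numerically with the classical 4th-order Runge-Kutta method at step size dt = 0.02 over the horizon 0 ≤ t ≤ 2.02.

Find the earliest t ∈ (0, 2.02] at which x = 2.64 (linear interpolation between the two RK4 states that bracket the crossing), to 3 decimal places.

t = 0.261

t=0.000: state=(2.150)
step 1 (dt=0.02): k1=(1.832), k2=(1.837), k3=(1.837), k4=(1.842); state += dt/6·(k1+2k2+2k3+k4)
t=0.020: state=(2.187)
t=0.040: state=(2.224)
t=0.060: state=(2.261)
continuing one RK4 step at a time; state shown every 5 steps (Δt=0.1):
t=0.100: state=(2.335)
t=0.200: state=(2.524)
t=0.260: state=(2.638)
next step: t=0.280: state=(2.677) — x has crossed 2.64
linear interpolation between t=0.260 (2.63843) and t=0.280 (2.67652) → t≈0.261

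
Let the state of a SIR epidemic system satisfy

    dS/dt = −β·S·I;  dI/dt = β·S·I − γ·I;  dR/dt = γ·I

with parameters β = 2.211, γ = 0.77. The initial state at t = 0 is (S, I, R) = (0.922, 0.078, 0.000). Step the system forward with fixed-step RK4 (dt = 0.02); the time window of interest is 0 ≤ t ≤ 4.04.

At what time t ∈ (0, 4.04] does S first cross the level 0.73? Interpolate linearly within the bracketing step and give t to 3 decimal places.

t = 0.819

t=0.000: state=(0.922, 0.078, 0.000)
step 1 (dt=0.02): k1=(-0.159, 0.099, 0.060), k2=(-0.161, 0.100, 0.061), k3=(-0.161, 0.100, 0.061), k4=(-0.163, 0.101, 0.062); state += dt/6·(k1+2k2+2k3+k4)
t=0.020: state=(0.919, 0.080, 0.001)
t=0.040: state=(0.915, 0.082, 0.002)
t=0.060: state=(0.912, 0.084, 0.004)
continuing one RK4 step at a time; state shown every 10 steps (Δt=0.2):
t=0.200: state=(0.887, 0.100, 0.014)
t=0.400: state=(0.844, 0.125, 0.031)
t=0.600: state=(0.793, 0.154, 0.052)
t=0.800: state=(0.736, 0.186, 0.079)
next step: t=0.820: state=(0.730, 0.189, 0.081) — S has crossed 0.73
linear interpolation between t=0.800 (0.73569) and t=0.820 (0.72962) → t≈0.819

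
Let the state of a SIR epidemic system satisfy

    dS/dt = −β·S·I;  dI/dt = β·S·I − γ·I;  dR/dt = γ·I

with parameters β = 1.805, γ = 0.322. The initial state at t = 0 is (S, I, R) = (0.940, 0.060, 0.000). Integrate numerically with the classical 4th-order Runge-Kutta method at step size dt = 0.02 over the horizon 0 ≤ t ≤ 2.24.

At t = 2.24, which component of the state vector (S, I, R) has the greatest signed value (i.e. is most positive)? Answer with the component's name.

t=0.000: state=(0.940, 0.060, 0.000)
step 1 (dt=0.02): k1=(-0.102, 0.082, 0.019), k2=(-0.103, 0.084, 0.020), k3=(-0.103, 0.084, 0.020), k4=(-0.104, 0.085, 0.020); state += dt/6·(k1+2k2+2k3+k4)
t=0.020: state=(0.938, 0.062, 0.000)
t=0.040: state=(0.936, 0.063, 0.001)
t=0.060: state=(0.934, 0.065, 0.001)
continuing one RK4 step at a time; state shown every 5 steps (Δt=0.1):
t=0.100: state=(0.929, 0.069, 0.002)
t=0.200: state=(0.917, 0.079, 0.004)
t=0.300: state=(0.903, 0.090, 0.007)
t=0.400: state=(0.888, 0.102, 0.010)
t=0.500: state=(0.870, 0.116, 0.014)
t=0.600: state=(0.851, 0.131, 0.018)
t=0.700: state=(0.830, 0.148, 0.022)
t=0.800: state=(0.807, 0.166, 0.027)
t=0.900: state=(0.782, 0.185, 0.033)
t=1.000: state=(0.755, 0.206, 0.039)
t=1.100: state=(0.726, 0.228, 0.046)
t=1.200: state=(0.695, 0.251, 0.054)
t=1.300: state=(0.663, 0.275, 0.062)
t=1.400: state=(0.629, 0.299, 0.072)
t=1.500: state=(0.595, 0.324, 0.082)
t=1.600: state=(0.560, 0.348, 0.092)
t=1.700: state=(0.525, 0.371, 0.104)
t=1.800: state=(0.490, 0.394, 0.116)
t=1.900: state=(0.455, 0.416, 0.129)
t=2.000: state=(0.421, 0.435, 0.143)
t=2.100: state=(0.389, 0.454, 0.157)
t=2.200: state=(0.358, 0.470, 0.172)
t=2.240: state=(0.346, 0.476, 0.178)
compare at T: S=0.346, I=0.476, R=0.178

largest component: I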